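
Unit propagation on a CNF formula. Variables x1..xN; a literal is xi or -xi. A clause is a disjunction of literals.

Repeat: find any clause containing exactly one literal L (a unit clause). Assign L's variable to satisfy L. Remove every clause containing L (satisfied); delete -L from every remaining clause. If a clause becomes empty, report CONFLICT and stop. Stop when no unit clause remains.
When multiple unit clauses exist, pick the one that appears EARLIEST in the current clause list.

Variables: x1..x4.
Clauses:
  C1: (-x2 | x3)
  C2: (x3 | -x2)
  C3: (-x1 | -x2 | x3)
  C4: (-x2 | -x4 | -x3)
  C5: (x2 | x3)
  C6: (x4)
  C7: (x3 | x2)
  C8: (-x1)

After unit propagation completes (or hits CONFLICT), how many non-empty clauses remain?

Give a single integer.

Answer: 5

Derivation:
unit clause [4] forces x4=T; simplify:
  drop -4 from [-2, -4, -3] -> [-2, -3]
  satisfied 1 clause(s); 7 remain; assigned so far: [4]
unit clause [-1] forces x1=F; simplify:
  satisfied 2 clause(s); 5 remain; assigned so far: [1, 4]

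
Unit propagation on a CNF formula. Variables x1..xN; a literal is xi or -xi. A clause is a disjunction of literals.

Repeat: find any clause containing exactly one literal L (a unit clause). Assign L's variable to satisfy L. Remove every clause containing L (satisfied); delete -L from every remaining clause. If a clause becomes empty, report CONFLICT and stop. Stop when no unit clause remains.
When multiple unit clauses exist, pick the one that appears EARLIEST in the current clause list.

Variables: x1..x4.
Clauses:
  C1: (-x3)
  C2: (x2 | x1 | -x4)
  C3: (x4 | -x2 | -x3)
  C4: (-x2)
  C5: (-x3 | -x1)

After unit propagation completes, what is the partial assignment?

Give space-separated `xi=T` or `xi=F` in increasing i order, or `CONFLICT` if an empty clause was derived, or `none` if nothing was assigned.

Answer: x2=F x3=F

Derivation:
unit clause [-3] forces x3=F; simplify:
  satisfied 3 clause(s); 2 remain; assigned so far: [3]
unit clause [-2] forces x2=F; simplify:
  drop 2 from [2, 1, -4] -> [1, -4]
  satisfied 1 clause(s); 1 remain; assigned so far: [2, 3]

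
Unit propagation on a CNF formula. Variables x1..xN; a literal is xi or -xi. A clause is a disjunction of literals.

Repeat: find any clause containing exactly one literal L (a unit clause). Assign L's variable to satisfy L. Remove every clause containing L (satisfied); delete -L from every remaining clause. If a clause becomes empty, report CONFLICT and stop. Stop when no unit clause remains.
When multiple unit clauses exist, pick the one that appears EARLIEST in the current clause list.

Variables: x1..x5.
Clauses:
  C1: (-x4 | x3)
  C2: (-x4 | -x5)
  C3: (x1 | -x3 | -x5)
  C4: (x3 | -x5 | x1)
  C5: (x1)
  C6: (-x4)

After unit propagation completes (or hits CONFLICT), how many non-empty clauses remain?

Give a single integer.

unit clause [1] forces x1=T; simplify:
  satisfied 3 clause(s); 3 remain; assigned so far: [1]
unit clause [-4] forces x4=F; simplify:
  satisfied 3 clause(s); 0 remain; assigned so far: [1, 4]

Answer: 0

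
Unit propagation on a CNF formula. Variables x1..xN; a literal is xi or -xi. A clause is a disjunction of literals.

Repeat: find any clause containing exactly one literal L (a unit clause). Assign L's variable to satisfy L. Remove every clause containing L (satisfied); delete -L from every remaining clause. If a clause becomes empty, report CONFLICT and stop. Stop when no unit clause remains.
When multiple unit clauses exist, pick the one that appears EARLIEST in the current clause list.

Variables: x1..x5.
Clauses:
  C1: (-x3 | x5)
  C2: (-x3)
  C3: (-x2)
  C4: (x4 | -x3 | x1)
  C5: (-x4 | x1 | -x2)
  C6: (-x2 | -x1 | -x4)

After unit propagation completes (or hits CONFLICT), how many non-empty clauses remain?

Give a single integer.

unit clause [-3] forces x3=F; simplify:
  satisfied 3 clause(s); 3 remain; assigned so far: [3]
unit clause [-2] forces x2=F; simplify:
  satisfied 3 clause(s); 0 remain; assigned so far: [2, 3]

Answer: 0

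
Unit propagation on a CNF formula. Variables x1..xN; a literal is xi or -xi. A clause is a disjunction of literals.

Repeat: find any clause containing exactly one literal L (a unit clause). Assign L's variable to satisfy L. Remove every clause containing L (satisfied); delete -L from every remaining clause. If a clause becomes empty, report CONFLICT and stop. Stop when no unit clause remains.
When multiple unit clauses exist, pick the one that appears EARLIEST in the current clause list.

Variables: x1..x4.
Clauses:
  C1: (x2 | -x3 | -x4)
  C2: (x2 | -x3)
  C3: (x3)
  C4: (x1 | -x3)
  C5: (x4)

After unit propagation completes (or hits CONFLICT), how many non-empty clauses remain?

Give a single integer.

Answer: 0

Derivation:
unit clause [3] forces x3=T; simplify:
  drop -3 from [2, -3, -4] -> [2, -4]
  drop -3 from [2, -3] -> [2]
  drop -3 from [1, -3] -> [1]
  satisfied 1 clause(s); 4 remain; assigned so far: [3]
unit clause [2] forces x2=T; simplify:
  satisfied 2 clause(s); 2 remain; assigned so far: [2, 3]
unit clause [1] forces x1=T; simplify:
  satisfied 1 clause(s); 1 remain; assigned so far: [1, 2, 3]
unit clause [4] forces x4=T; simplify:
  satisfied 1 clause(s); 0 remain; assigned so far: [1, 2, 3, 4]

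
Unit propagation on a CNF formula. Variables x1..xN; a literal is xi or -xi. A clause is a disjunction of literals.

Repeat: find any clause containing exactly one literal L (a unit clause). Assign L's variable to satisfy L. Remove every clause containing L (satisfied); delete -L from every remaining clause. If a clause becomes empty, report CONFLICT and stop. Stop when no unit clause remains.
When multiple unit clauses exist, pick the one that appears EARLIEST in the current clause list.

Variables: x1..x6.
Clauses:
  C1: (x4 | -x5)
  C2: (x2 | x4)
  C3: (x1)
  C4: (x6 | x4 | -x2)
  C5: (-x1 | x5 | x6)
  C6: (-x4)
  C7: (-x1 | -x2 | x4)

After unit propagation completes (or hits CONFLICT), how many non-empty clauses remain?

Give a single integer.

unit clause [1] forces x1=T; simplify:
  drop -1 from [-1, 5, 6] -> [5, 6]
  drop -1 from [-1, -2, 4] -> [-2, 4]
  satisfied 1 clause(s); 6 remain; assigned so far: [1]
unit clause [-4] forces x4=F; simplify:
  drop 4 from [4, -5] -> [-5]
  drop 4 from [2, 4] -> [2]
  drop 4 from [6, 4, -2] -> [6, -2]
  drop 4 from [-2, 4] -> [-2]
  satisfied 1 clause(s); 5 remain; assigned so far: [1, 4]
unit clause [-5] forces x5=F; simplify:
  drop 5 from [5, 6] -> [6]
  satisfied 1 clause(s); 4 remain; assigned so far: [1, 4, 5]
unit clause [2] forces x2=T; simplify:
  drop -2 from [6, -2] -> [6]
  drop -2 from [-2] -> [] (empty!)
  satisfied 1 clause(s); 3 remain; assigned so far: [1, 2, 4, 5]
CONFLICT (empty clause)

Answer: 2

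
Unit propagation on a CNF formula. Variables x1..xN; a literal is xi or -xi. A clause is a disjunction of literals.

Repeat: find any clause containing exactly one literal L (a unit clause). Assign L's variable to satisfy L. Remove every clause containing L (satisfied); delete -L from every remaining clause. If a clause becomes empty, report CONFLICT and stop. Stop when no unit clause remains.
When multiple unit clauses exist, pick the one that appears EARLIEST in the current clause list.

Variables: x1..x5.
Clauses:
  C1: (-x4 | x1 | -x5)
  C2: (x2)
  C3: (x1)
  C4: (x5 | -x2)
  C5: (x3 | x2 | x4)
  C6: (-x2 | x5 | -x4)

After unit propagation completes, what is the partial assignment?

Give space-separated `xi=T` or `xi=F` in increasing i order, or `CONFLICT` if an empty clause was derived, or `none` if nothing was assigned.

unit clause [2] forces x2=T; simplify:
  drop -2 from [5, -2] -> [5]
  drop -2 from [-2, 5, -4] -> [5, -4]
  satisfied 2 clause(s); 4 remain; assigned so far: [2]
unit clause [1] forces x1=T; simplify:
  satisfied 2 clause(s); 2 remain; assigned so far: [1, 2]
unit clause [5] forces x5=T; simplify:
  satisfied 2 clause(s); 0 remain; assigned so far: [1, 2, 5]

Answer: x1=T x2=T x5=T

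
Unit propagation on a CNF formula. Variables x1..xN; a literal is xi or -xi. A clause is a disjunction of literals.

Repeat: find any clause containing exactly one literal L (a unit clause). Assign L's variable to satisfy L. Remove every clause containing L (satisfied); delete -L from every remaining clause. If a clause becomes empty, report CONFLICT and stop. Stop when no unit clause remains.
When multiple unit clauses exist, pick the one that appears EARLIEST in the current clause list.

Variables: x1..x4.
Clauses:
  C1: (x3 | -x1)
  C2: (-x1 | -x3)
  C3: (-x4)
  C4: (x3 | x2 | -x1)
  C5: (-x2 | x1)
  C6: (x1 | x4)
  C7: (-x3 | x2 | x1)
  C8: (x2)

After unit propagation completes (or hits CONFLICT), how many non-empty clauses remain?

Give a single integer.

Answer: 1

Derivation:
unit clause [-4] forces x4=F; simplify:
  drop 4 from [1, 4] -> [1]
  satisfied 1 clause(s); 7 remain; assigned so far: [4]
unit clause [1] forces x1=T; simplify:
  drop -1 from [3, -1] -> [3]
  drop -1 from [-1, -3] -> [-3]
  drop -1 from [3, 2, -1] -> [3, 2]
  satisfied 3 clause(s); 4 remain; assigned so far: [1, 4]
unit clause [3] forces x3=T; simplify:
  drop -3 from [-3] -> [] (empty!)
  satisfied 2 clause(s); 2 remain; assigned so far: [1, 3, 4]
CONFLICT (empty clause)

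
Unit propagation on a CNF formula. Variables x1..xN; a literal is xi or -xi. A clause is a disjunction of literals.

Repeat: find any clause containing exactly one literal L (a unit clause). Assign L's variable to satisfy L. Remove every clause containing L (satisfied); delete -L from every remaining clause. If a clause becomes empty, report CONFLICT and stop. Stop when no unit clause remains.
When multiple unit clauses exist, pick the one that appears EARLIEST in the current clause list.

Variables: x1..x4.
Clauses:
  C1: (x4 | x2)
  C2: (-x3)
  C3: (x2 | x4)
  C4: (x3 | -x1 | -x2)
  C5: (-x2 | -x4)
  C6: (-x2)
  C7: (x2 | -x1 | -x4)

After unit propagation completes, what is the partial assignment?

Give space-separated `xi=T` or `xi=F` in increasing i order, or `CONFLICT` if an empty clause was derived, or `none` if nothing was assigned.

unit clause [-3] forces x3=F; simplify:
  drop 3 from [3, -1, -2] -> [-1, -2]
  satisfied 1 clause(s); 6 remain; assigned so far: [3]
unit clause [-2] forces x2=F; simplify:
  drop 2 from [4, 2] -> [4]
  drop 2 from [2, 4] -> [4]
  drop 2 from [2, -1, -4] -> [-1, -4]
  satisfied 3 clause(s); 3 remain; assigned so far: [2, 3]
unit clause [4] forces x4=T; simplify:
  drop -4 from [-1, -4] -> [-1]
  satisfied 2 clause(s); 1 remain; assigned so far: [2, 3, 4]
unit clause [-1] forces x1=F; simplify:
  satisfied 1 clause(s); 0 remain; assigned so far: [1, 2, 3, 4]

Answer: x1=F x2=F x3=F x4=T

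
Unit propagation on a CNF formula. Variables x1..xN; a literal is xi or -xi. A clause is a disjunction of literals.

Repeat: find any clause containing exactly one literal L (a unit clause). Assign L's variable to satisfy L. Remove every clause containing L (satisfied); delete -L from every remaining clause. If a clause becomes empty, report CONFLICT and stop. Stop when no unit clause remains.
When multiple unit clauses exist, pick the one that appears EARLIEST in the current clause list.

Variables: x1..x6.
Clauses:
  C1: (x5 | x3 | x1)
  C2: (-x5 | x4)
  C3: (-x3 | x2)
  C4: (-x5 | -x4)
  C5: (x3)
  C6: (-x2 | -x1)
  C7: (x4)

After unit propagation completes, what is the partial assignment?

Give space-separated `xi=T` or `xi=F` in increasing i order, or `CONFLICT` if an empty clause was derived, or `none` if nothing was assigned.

Answer: x1=F x2=T x3=T x4=T x5=F

Derivation:
unit clause [3] forces x3=T; simplify:
  drop -3 from [-3, 2] -> [2]
  satisfied 2 clause(s); 5 remain; assigned so far: [3]
unit clause [2] forces x2=T; simplify:
  drop -2 from [-2, -1] -> [-1]
  satisfied 1 clause(s); 4 remain; assigned so far: [2, 3]
unit clause [-1] forces x1=F; simplify:
  satisfied 1 clause(s); 3 remain; assigned so far: [1, 2, 3]
unit clause [4] forces x4=T; simplify:
  drop -4 from [-5, -4] -> [-5]
  satisfied 2 clause(s); 1 remain; assigned so far: [1, 2, 3, 4]
unit clause [-5] forces x5=F; simplify:
  satisfied 1 clause(s); 0 remain; assigned so far: [1, 2, 3, 4, 5]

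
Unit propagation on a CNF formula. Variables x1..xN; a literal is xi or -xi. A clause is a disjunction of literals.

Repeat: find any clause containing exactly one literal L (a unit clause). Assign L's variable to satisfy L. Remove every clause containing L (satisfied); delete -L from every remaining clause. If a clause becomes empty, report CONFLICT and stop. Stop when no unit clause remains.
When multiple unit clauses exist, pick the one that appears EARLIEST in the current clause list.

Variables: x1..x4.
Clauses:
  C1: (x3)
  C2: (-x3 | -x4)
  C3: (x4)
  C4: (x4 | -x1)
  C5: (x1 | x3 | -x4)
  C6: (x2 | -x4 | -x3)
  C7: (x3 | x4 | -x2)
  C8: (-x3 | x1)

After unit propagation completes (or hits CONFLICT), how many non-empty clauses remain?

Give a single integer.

unit clause [3] forces x3=T; simplify:
  drop -3 from [-3, -4] -> [-4]
  drop -3 from [2, -4, -3] -> [2, -4]
  drop -3 from [-3, 1] -> [1]
  satisfied 3 clause(s); 5 remain; assigned so far: [3]
unit clause [-4] forces x4=F; simplify:
  drop 4 from [4] -> [] (empty!)
  drop 4 from [4, -1] -> [-1]
  satisfied 2 clause(s); 3 remain; assigned so far: [3, 4]
CONFLICT (empty clause)

Answer: 2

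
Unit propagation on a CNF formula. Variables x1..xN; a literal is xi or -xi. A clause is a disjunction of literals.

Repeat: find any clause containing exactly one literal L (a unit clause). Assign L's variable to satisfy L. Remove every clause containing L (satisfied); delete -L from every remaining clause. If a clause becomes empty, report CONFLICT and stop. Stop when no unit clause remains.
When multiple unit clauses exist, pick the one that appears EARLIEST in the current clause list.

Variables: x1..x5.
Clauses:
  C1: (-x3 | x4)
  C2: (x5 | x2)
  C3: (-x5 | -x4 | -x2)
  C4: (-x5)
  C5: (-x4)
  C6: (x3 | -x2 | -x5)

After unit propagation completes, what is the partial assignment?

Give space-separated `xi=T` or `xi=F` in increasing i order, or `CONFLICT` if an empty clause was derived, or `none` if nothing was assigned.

unit clause [-5] forces x5=F; simplify:
  drop 5 from [5, 2] -> [2]
  satisfied 3 clause(s); 3 remain; assigned so far: [5]
unit clause [2] forces x2=T; simplify:
  satisfied 1 clause(s); 2 remain; assigned so far: [2, 5]
unit clause [-4] forces x4=F; simplify:
  drop 4 from [-3, 4] -> [-3]
  satisfied 1 clause(s); 1 remain; assigned so far: [2, 4, 5]
unit clause [-3] forces x3=F; simplify:
  satisfied 1 clause(s); 0 remain; assigned so far: [2, 3, 4, 5]

Answer: x2=T x3=F x4=F x5=F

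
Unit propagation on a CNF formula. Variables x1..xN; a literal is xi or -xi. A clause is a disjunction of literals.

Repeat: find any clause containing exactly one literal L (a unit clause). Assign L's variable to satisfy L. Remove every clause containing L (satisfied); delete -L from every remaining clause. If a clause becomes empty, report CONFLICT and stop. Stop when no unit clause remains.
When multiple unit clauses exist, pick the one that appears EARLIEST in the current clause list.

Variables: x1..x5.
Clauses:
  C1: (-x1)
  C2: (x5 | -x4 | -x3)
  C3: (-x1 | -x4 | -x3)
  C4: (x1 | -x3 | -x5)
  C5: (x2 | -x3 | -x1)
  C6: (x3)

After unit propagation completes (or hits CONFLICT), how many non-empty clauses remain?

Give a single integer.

Answer: 0

Derivation:
unit clause [-1] forces x1=F; simplify:
  drop 1 from [1, -3, -5] -> [-3, -5]
  satisfied 3 clause(s); 3 remain; assigned so far: [1]
unit clause [3] forces x3=T; simplify:
  drop -3 from [5, -4, -3] -> [5, -4]
  drop -3 from [-3, -5] -> [-5]
  satisfied 1 clause(s); 2 remain; assigned so far: [1, 3]
unit clause [-5] forces x5=F; simplify:
  drop 5 from [5, -4] -> [-4]
  satisfied 1 clause(s); 1 remain; assigned so far: [1, 3, 5]
unit clause [-4] forces x4=F; simplify:
  satisfied 1 clause(s); 0 remain; assigned so far: [1, 3, 4, 5]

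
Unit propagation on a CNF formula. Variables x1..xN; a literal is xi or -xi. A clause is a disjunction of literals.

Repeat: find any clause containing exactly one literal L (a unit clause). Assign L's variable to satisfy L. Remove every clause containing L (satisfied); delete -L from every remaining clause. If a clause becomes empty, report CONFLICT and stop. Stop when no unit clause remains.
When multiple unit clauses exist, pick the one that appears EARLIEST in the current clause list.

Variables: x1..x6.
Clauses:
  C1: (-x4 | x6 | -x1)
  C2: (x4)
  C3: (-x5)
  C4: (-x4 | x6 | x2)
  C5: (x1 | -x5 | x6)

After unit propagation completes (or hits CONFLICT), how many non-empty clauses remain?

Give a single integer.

Answer: 2

Derivation:
unit clause [4] forces x4=T; simplify:
  drop -4 from [-4, 6, -1] -> [6, -1]
  drop -4 from [-4, 6, 2] -> [6, 2]
  satisfied 1 clause(s); 4 remain; assigned so far: [4]
unit clause [-5] forces x5=F; simplify:
  satisfied 2 clause(s); 2 remain; assigned so far: [4, 5]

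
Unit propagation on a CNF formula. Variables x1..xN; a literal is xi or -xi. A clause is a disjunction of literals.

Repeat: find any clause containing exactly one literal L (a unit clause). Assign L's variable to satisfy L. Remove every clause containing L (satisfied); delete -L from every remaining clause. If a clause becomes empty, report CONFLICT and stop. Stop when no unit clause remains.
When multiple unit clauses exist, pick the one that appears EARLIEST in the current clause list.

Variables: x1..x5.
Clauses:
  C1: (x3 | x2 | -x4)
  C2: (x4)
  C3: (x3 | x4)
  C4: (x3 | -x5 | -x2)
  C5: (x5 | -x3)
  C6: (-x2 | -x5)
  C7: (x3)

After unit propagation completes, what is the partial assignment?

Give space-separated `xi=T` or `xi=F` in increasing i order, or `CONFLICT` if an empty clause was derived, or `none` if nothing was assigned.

unit clause [4] forces x4=T; simplify:
  drop -4 from [3, 2, -4] -> [3, 2]
  satisfied 2 clause(s); 5 remain; assigned so far: [4]
unit clause [3] forces x3=T; simplify:
  drop -3 from [5, -3] -> [5]
  satisfied 3 clause(s); 2 remain; assigned so far: [3, 4]
unit clause [5] forces x5=T; simplify:
  drop -5 from [-2, -5] -> [-2]
  satisfied 1 clause(s); 1 remain; assigned so far: [3, 4, 5]
unit clause [-2] forces x2=F; simplify:
  satisfied 1 clause(s); 0 remain; assigned so far: [2, 3, 4, 5]

Answer: x2=F x3=T x4=T x5=T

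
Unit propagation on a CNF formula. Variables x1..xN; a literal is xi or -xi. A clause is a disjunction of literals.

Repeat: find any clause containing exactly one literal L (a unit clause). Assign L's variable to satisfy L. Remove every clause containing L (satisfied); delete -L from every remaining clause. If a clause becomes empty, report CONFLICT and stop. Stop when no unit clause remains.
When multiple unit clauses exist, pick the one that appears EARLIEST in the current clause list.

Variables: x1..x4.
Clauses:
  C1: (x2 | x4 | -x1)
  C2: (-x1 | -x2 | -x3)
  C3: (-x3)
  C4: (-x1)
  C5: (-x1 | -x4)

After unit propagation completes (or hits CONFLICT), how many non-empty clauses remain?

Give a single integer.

unit clause [-3] forces x3=F; simplify:
  satisfied 2 clause(s); 3 remain; assigned so far: [3]
unit clause [-1] forces x1=F; simplify:
  satisfied 3 clause(s); 0 remain; assigned so far: [1, 3]

Answer: 0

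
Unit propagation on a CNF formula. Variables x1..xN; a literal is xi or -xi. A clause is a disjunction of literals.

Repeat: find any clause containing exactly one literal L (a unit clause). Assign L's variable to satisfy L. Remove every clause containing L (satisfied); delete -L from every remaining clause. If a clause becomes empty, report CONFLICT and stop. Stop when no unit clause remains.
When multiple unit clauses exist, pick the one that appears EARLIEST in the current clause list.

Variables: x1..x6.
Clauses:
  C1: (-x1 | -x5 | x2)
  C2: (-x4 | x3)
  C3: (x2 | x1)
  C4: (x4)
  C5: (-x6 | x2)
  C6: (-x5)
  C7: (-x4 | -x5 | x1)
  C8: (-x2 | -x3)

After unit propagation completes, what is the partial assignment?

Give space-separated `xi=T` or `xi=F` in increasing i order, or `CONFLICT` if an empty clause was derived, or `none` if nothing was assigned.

Answer: x1=T x2=F x3=T x4=T x5=F x6=F

Derivation:
unit clause [4] forces x4=T; simplify:
  drop -4 from [-4, 3] -> [3]
  drop -4 from [-4, -5, 1] -> [-5, 1]
  satisfied 1 clause(s); 7 remain; assigned so far: [4]
unit clause [3] forces x3=T; simplify:
  drop -3 from [-2, -3] -> [-2]
  satisfied 1 clause(s); 6 remain; assigned so far: [3, 4]
unit clause [-5] forces x5=F; simplify:
  satisfied 3 clause(s); 3 remain; assigned so far: [3, 4, 5]
unit clause [-2] forces x2=F; simplify:
  drop 2 from [2, 1] -> [1]
  drop 2 from [-6, 2] -> [-6]
  satisfied 1 clause(s); 2 remain; assigned so far: [2, 3, 4, 5]
unit clause [1] forces x1=T; simplify:
  satisfied 1 clause(s); 1 remain; assigned so far: [1, 2, 3, 4, 5]
unit clause [-6] forces x6=F; simplify:
  satisfied 1 clause(s); 0 remain; assigned so far: [1, 2, 3, 4, 5, 6]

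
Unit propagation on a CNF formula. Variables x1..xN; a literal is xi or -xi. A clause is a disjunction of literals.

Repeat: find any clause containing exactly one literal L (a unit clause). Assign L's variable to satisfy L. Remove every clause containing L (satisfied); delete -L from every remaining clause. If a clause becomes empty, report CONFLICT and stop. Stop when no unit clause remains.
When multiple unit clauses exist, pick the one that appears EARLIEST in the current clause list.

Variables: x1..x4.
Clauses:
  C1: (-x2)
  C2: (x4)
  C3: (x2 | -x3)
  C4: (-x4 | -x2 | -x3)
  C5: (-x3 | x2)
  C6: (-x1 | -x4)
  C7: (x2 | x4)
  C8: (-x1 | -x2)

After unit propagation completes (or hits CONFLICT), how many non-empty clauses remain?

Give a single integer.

unit clause [-2] forces x2=F; simplify:
  drop 2 from [2, -3] -> [-3]
  drop 2 from [-3, 2] -> [-3]
  drop 2 from [2, 4] -> [4]
  satisfied 3 clause(s); 5 remain; assigned so far: [2]
unit clause [4] forces x4=T; simplify:
  drop -4 from [-1, -4] -> [-1]
  satisfied 2 clause(s); 3 remain; assigned so far: [2, 4]
unit clause [-3] forces x3=F; simplify:
  satisfied 2 clause(s); 1 remain; assigned so far: [2, 3, 4]
unit clause [-1] forces x1=F; simplify:
  satisfied 1 clause(s); 0 remain; assigned so far: [1, 2, 3, 4]

Answer: 0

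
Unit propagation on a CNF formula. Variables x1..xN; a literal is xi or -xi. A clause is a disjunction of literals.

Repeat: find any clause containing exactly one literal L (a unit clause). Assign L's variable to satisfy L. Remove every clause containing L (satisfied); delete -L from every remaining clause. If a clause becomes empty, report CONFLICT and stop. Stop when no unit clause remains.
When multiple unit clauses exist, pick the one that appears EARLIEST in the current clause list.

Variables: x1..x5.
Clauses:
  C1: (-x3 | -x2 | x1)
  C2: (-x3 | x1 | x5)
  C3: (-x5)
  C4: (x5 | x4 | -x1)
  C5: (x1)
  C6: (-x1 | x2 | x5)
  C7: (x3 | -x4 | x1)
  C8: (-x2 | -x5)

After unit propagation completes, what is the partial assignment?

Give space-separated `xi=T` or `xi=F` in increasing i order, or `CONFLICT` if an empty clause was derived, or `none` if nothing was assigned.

unit clause [-5] forces x5=F; simplify:
  drop 5 from [-3, 1, 5] -> [-3, 1]
  drop 5 from [5, 4, -1] -> [4, -1]
  drop 5 from [-1, 2, 5] -> [-1, 2]
  satisfied 2 clause(s); 6 remain; assigned so far: [5]
unit clause [1] forces x1=T; simplify:
  drop -1 from [4, -1] -> [4]
  drop -1 from [-1, 2] -> [2]
  satisfied 4 clause(s); 2 remain; assigned so far: [1, 5]
unit clause [4] forces x4=T; simplify:
  satisfied 1 clause(s); 1 remain; assigned so far: [1, 4, 5]
unit clause [2] forces x2=T; simplify:
  satisfied 1 clause(s); 0 remain; assigned so far: [1, 2, 4, 5]

Answer: x1=T x2=T x4=T x5=F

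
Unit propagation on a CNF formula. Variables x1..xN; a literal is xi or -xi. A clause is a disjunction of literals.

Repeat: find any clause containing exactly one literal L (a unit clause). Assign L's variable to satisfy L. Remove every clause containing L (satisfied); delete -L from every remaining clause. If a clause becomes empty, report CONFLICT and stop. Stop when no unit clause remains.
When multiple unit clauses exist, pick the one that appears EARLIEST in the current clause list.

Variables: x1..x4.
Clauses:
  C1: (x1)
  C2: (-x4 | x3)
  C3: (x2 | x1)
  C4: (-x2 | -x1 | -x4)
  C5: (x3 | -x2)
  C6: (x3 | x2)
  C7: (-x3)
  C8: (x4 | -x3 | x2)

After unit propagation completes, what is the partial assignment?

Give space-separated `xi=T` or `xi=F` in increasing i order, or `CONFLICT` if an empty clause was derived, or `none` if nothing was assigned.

unit clause [1] forces x1=T; simplify:
  drop -1 from [-2, -1, -4] -> [-2, -4]
  satisfied 2 clause(s); 6 remain; assigned so far: [1]
unit clause [-3] forces x3=F; simplify:
  drop 3 from [-4, 3] -> [-4]
  drop 3 from [3, -2] -> [-2]
  drop 3 from [3, 2] -> [2]
  satisfied 2 clause(s); 4 remain; assigned so far: [1, 3]
unit clause [-4] forces x4=F; simplify:
  satisfied 2 clause(s); 2 remain; assigned so far: [1, 3, 4]
unit clause [-2] forces x2=F; simplify:
  drop 2 from [2] -> [] (empty!)
  satisfied 1 clause(s); 1 remain; assigned so far: [1, 2, 3, 4]
CONFLICT (empty clause)

Answer: CONFLICT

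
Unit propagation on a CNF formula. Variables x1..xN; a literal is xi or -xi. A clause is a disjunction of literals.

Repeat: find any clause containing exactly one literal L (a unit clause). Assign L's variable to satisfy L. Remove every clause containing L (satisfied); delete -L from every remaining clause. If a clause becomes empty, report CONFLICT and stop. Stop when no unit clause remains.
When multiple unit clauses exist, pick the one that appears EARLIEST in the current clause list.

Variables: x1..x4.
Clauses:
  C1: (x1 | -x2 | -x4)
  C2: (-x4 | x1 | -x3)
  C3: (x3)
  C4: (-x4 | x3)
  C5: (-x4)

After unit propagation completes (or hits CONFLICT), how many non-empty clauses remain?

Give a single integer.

unit clause [3] forces x3=T; simplify:
  drop -3 from [-4, 1, -3] -> [-4, 1]
  satisfied 2 clause(s); 3 remain; assigned so far: [3]
unit clause [-4] forces x4=F; simplify:
  satisfied 3 clause(s); 0 remain; assigned so far: [3, 4]

Answer: 0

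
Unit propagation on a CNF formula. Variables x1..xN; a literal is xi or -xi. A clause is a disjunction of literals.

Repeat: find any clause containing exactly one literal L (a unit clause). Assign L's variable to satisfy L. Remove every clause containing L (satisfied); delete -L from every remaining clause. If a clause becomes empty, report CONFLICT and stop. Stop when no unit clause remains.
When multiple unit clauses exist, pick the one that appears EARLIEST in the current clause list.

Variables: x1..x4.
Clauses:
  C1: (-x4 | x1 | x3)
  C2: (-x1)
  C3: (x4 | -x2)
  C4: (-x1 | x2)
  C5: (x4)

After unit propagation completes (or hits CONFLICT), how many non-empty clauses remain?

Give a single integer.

Answer: 0

Derivation:
unit clause [-1] forces x1=F; simplify:
  drop 1 from [-4, 1, 3] -> [-4, 3]
  satisfied 2 clause(s); 3 remain; assigned so far: [1]
unit clause [4] forces x4=T; simplify:
  drop -4 from [-4, 3] -> [3]
  satisfied 2 clause(s); 1 remain; assigned so far: [1, 4]
unit clause [3] forces x3=T; simplify:
  satisfied 1 clause(s); 0 remain; assigned so far: [1, 3, 4]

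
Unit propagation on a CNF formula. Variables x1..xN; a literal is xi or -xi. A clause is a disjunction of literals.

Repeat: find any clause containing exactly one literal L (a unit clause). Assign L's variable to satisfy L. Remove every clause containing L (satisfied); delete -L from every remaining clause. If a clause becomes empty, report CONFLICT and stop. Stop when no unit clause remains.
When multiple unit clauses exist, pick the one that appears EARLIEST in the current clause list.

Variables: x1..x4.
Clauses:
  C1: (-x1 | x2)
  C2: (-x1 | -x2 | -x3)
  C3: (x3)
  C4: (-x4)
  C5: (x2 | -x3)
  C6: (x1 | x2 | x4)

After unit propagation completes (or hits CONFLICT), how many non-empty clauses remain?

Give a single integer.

unit clause [3] forces x3=T; simplify:
  drop -3 from [-1, -2, -3] -> [-1, -2]
  drop -3 from [2, -3] -> [2]
  satisfied 1 clause(s); 5 remain; assigned so far: [3]
unit clause [-4] forces x4=F; simplify:
  drop 4 from [1, 2, 4] -> [1, 2]
  satisfied 1 clause(s); 4 remain; assigned so far: [3, 4]
unit clause [2] forces x2=T; simplify:
  drop -2 from [-1, -2] -> [-1]
  satisfied 3 clause(s); 1 remain; assigned so far: [2, 3, 4]
unit clause [-1] forces x1=F; simplify:
  satisfied 1 clause(s); 0 remain; assigned so far: [1, 2, 3, 4]

Answer: 0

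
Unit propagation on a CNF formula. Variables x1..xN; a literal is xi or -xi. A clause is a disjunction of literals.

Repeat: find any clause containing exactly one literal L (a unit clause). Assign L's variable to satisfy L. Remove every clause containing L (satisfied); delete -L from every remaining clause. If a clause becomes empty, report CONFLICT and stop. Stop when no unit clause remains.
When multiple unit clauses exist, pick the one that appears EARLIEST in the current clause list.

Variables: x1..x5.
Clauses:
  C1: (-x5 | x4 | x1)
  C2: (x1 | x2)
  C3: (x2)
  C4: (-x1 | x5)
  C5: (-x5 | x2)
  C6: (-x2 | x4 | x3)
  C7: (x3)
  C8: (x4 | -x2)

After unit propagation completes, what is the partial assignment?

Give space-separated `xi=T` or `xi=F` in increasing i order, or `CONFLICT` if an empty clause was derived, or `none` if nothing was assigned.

unit clause [2] forces x2=T; simplify:
  drop -2 from [-2, 4, 3] -> [4, 3]
  drop -2 from [4, -2] -> [4]
  satisfied 3 clause(s); 5 remain; assigned so far: [2]
unit clause [3] forces x3=T; simplify:
  satisfied 2 clause(s); 3 remain; assigned so far: [2, 3]
unit clause [4] forces x4=T; simplify:
  satisfied 2 clause(s); 1 remain; assigned so far: [2, 3, 4]

Answer: x2=T x3=T x4=T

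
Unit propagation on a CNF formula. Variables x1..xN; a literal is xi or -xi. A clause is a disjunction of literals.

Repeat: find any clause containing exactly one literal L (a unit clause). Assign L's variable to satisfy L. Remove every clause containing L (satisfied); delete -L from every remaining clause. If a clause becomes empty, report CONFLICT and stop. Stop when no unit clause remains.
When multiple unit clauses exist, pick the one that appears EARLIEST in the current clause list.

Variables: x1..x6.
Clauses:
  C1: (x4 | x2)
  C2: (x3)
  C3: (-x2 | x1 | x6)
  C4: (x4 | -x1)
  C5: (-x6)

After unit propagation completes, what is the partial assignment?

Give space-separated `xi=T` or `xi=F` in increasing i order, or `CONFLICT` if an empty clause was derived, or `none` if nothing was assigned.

unit clause [3] forces x3=T; simplify:
  satisfied 1 clause(s); 4 remain; assigned so far: [3]
unit clause [-6] forces x6=F; simplify:
  drop 6 from [-2, 1, 6] -> [-2, 1]
  satisfied 1 clause(s); 3 remain; assigned so far: [3, 6]

Answer: x3=T x6=F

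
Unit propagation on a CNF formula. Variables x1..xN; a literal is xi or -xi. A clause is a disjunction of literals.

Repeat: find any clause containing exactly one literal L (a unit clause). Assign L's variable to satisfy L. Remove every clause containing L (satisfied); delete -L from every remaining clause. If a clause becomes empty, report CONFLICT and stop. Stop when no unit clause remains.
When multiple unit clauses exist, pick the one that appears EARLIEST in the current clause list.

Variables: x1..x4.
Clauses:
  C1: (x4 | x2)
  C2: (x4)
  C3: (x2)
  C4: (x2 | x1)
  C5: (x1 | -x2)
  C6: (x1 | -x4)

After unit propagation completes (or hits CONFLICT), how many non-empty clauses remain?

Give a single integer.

Answer: 0

Derivation:
unit clause [4] forces x4=T; simplify:
  drop -4 from [1, -4] -> [1]
  satisfied 2 clause(s); 4 remain; assigned so far: [4]
unit clause [2] forces x2=T; simplify:
  drop -2 from [1, -2] -> [1]
  satisfied 2 clause(s); 2 remain; assigned so far: [2, 4]
unit clause [1] forces x1=T; simplify:
  satisfied 2 clause(s); 0 remain; assigned so far: [1, 2, 4]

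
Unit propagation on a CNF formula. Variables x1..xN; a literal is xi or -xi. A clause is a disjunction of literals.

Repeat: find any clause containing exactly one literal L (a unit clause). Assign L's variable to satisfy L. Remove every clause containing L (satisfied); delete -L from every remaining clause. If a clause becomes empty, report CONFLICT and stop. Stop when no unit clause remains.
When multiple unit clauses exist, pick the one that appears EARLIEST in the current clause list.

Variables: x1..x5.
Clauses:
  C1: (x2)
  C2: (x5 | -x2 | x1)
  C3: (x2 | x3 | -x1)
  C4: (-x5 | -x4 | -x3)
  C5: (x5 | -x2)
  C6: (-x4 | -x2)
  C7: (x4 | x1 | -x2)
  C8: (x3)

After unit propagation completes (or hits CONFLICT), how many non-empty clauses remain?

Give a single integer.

Answer: 0

Derivation:
unit clause [2] forces x2=T; simplify:
  drop -2 from [5, -2, 1] -> [5, 1]
  drop -2 from [5, -2] -> [5]
  drop -2 from [-4, -2] -> [-4]
  drop -2 from [4, 1, -2] -> [4, 1]
  satisfied 2 clause(s); 6 remain; assigned so far: [2]
unit clause [5] forces x5=T; simplify:
  drop -5 from [-5, -4, -3] -> [-4, -3]
  satisfied 2 clause(s); 4 remain; assigned so far: [2, 5]
unit clause [-4] forces x4=F; simplify:
  drop 4 from [4, 1] -> [1]
  satisfied 2 clause(s); 2 remain; assigned so far: [2, 4, 5]
unit clause [1] forces x1=T; simplify:
  satisfied 1 clause(s); 1 remain; assigned so far: [1, 2, 4, 5]
unit clause [3] forces x3=T; simplify:
  satisfied 1 clause(s); 0 remain; assigned so far: [1, 2, 3, 4, 5]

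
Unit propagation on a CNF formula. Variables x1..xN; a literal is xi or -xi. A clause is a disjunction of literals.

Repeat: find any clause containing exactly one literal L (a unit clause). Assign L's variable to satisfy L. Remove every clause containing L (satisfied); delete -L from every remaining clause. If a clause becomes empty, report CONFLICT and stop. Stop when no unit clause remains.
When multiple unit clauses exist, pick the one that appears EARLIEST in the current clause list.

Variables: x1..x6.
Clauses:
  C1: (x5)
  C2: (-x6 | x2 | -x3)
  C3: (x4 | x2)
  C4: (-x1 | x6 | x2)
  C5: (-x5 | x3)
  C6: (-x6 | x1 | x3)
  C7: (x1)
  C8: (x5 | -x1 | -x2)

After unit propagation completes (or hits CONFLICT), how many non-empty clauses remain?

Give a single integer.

unit clause [5] forces x5=T; simplify:
  drop -5 from [-5, 3] -> [3]
  satisfied 2 clause(s); 6 remain; assigned so far: [5]
unit clause [3] forces x3=T; simplify:
  drop -3 from [-6, 2, -3] -> [-6, 2]
  satisfied 2 clause(s); 4 remain; assigned so far: [3, 5]
unit clause [1] forces x1=T; simplify:
  drop -1 from [-1, 6, 2] -> [6, 2]
  satisfied 1 clause(s); 3 remain; assigned so far: [1, 3, 5]

Answer: 3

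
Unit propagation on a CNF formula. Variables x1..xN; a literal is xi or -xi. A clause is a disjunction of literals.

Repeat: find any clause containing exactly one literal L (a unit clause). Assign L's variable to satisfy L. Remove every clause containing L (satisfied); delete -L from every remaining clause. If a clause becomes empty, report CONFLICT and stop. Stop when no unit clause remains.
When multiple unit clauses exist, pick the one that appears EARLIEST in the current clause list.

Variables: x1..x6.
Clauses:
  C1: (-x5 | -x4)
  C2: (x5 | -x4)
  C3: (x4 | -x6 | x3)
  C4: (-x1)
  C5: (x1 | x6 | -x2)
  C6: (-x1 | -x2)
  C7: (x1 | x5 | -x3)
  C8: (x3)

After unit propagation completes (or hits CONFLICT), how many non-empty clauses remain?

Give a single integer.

Answer: 1

Derivation:
unit clause [-1] forces x1=F; simplify:
  drop 1 from [1, 6, -2] -> [6, -2]
  drop 1 from [1, 5, -3] -> [5, -3]
  satisfied 2 clause(s); 6 remain; assigned so far: [1]
unit clause [3] forces x3=T; simplify:
  drop -3 from [5, -3] -> [5]
  satisfied 2 clause(s); 4 remain; assigned so far: [1, 3]
unit clause [5] forces x5=T; simplify:
  drop -5 from [-5, -4] -> [-4]
  satisfied 2 clause(s); 2 remain; assigned so far: [1, 3, 5]
unit clause [-4] forces x4=F; simplify:
  satisfied 1 clause(s); 1 remain; assigned so far: [1, 3, 4, 5]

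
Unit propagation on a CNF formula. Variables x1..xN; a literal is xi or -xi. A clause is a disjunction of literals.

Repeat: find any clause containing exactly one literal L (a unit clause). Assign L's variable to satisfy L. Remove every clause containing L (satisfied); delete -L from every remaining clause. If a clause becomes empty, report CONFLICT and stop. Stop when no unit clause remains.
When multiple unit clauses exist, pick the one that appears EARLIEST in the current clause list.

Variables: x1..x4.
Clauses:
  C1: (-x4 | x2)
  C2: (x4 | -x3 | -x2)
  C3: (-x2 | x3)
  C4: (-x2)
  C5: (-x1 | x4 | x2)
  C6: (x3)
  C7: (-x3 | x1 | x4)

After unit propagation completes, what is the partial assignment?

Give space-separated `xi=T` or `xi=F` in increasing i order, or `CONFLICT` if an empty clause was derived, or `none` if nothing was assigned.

unit clause [-2] forces x2=F; simplify:
  drop 2 from [-4, 2] -> [-4]
  drop 2 from [-1, 4, 2] -> [-1, 4]
  satisfied 3 clause(s); 4 remain; assigned so far: [2]
unit clause [-4] forces x4=F; simplify:
  drop 4 from [-1, 4] -> [-1]
  drop 4 from [-3, 1, 4] -> [-3, 1]
  satisfied 1 clause(s); 3 remain; assigned so far: [2, 4]
unit clause [-1] forces x1=F; simplify:
  drop 1 from [-3, 1] -> [-3]
  satisfied 1 clause(s); 2 remain; assigned so far: [1, 2, 4]
unit clause [3] forces x3=T; simplify:
  drop -3 from [-3] -> [] (empty!)
  satisfied 1 clause(s); 1 remain; assigned so far: [1, 2, 3, 4]
CONFLICT (empty clause)

Answer: CONFLICT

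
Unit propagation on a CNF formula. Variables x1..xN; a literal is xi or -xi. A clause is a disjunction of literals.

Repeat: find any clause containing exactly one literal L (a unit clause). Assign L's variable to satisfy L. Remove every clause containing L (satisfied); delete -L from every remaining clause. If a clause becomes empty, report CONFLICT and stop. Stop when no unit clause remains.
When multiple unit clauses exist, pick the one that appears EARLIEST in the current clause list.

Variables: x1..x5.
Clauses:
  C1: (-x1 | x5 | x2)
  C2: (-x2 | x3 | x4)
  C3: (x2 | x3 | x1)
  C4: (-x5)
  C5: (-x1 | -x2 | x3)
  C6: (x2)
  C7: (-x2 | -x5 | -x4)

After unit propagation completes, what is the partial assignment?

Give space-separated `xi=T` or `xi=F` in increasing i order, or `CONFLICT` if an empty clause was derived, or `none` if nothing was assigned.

unit clause [-5] forces x5=F; simplify:
  drop 5 from [-1, 5, 2] -> [-1, 2]
  satisfied 2 clause(s); 5 remain; assigned so far: [5]
unit clause [2] forces x2=T; simplify:
  drop -2 from [-2, 3, 4] -> [3, 4]
  drop -2 from [-1, -2, 3] -> [-1, 3]
  satisfied 3 clause(s); 2 remain; assigned so far: [2, 5]

Answer: x2=T x5=F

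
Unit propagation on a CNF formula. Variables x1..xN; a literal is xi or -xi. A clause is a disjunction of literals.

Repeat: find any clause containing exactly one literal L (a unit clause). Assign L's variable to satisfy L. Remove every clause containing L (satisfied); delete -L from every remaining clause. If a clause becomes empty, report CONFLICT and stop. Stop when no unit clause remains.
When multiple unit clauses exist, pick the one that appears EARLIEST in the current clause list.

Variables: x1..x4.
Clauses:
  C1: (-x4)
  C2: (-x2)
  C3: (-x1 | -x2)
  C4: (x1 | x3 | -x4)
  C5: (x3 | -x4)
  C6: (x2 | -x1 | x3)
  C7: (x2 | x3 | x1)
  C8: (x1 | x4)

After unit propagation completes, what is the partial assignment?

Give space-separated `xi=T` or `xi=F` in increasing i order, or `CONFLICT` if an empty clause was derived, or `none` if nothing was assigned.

Answer: x1=T x2=F x3=T x4=F

Derivation:
unit clause [-4] forces x4=F; simplify:
  drop 4 from [1, 4] -> [1]
  satisfied 3 clause(s); 5 remain; assigned so far: [4]
unit clause [-2] forces x2=F; simplify:
  drop 2 from [2, -1, 3] -> [-1, 3]
  drop 2 from [2, 3, 1] -> [3, 1]
  satisfied 2 clause(s); 3 remain; assigned so far: [2, 4]
unit clause [1] forces x1=T; simplify:
  drop -1 from [-1, 3] -> [3]
  satisfied 2 clause(s); 1 remain; assigned so far: [1, 2, 4]
unit clause [3] forces x3=T; simplify:
  satisfied 1 clause(s); 0 remain; assigned so far: [1, 2, 3, 4]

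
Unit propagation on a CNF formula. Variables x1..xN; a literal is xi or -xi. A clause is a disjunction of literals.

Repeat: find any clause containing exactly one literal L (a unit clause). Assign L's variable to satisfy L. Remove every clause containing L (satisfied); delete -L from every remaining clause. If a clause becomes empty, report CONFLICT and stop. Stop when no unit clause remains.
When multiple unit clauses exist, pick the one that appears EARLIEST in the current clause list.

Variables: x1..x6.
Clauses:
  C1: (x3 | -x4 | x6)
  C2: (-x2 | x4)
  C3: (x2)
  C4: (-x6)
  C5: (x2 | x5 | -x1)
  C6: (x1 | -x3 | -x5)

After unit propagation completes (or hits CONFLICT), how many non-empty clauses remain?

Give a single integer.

Answer: 1

Derivation:
unit clause [2] forces x2=T; simplify:
  drop -2 from [-2, 4] -> [4]
  satisfied 2 clause(s); 4 remain; assigned so far: [2]
unit clause [4] forces x4=T; simplify:
  drop -4 from [3, -4, 6] -> [3, 6]
  satisfied 1 clause(s); 3 remain; assigned so far: [2, 4]
unit clause [-6] forces x6=F; simplify:
  drop 6 from [3, 6] -> [3]
  satisfied 1 clause(s); 2 remain; assigned so far: [2, 4, 6]
unit clause [3] forces x3=T; simplify:
  drop -3 from [1, -3, -5] -> [1, -5]
  satisfied 1 clause(s); 1 remain; assigned so far: [2, 3, 4, 6]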